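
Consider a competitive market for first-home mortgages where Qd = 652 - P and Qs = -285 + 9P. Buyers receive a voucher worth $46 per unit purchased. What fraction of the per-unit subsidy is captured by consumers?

Pre-subsidy: 652 - P = -285 + 9P gives P* = 93.7, Q* = 558.3.
With the rebate, buyers effectively pay Pb = Ps − 46, where Ps is the price sellers receive.
Demand in terms of Ps becomes Qd = 652 − 1(Ps − 46) = 698 - Ps. Setting this equal to supply: 698 - Ps = -285 + 9Ps, so Ps = 98.3.
Buyers pay Pb = 98.3 − 46 = 52.3; Q' = -285 + 9·98.3 = 599.7.
Buyers' price falls by P* − Pb = 93.7 − 52.3 = 41.4; sellers' price rises by Ps − P* = 98.3 − 93.7 = 4.6.
So consumers capture 41.4/46 = 0.9 of each unit of subsidy.

Consumer share = 0.9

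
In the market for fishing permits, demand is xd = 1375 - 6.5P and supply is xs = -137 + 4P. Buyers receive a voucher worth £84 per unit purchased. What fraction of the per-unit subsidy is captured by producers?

Pre-subsidy: 1375 - 6.5P = -137 + 4P gives P* = 144, x* = 439.
With the rebate, buyers effectively pay Pb = Ps − 84, where Ps is the price sellers receive.
Demand in terms of Ps becomes xd = 1375 − 6.5(Ps − 84) = 1921 - 6.5Ps. Setting this equal to supply: 1921 - 6.5Ps = -137 + 4Ps, so Ps = 196.
Buyers pay Pb = 196 − 84 = 112; x' = -137 + 4·196 = 647.
Buyers' price falls by P* − Pb = 144 − 112 = 32; sellers' price rises by Ps − P* = 196 − 144 = 52.
So producers capture 52/84 = 13/21 of each unit of subsidy.

Producer share = 13/21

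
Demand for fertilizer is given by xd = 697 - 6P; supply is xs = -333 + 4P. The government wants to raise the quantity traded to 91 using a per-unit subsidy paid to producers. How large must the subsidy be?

Required subsidy s = 5 per unit

At x = 91, invert demand for the buyer price: Pb = (697 − 91)/6 = 101; invert supply for the seller price: Ps = (91 − (-333))/4 = 106.
The subsidy must fill the gap: s = Ps − Pb = 106 − 101 = 5.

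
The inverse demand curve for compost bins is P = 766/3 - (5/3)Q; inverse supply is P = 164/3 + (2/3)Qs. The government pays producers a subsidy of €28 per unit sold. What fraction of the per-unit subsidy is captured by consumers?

Consumer share = 5/7

Pre-subsidy: 766/3 - (5/3)Q = 164/3 + (2/3)Q gives Q* = 86 and P* = 112.
With the subsidy, sellers receive Ps = Pb + 28 for each unit, where Pb is the price buyers pay.
On the curves, Pb = 766/3 - (5/3)Q and Ps = 164/3 + (2/3)Q; the wedge Ps − Pb = 28 gives 164/3 + (2/3)Q − (766/3 - (5/3)Q) = 28, so Q' = 98.
Then Pb = 766/3 − (5/3)·98 = 92 and Ps = 164/3 + (2/3)·98 = 120.
Buyers' price falls by P* − Pb = 112 − 92 = 20; sellers' price rises by Ps − P* = 120 − 112 = 8.
So consumers capture 20/28 = 5/7 of each unit of subsidy.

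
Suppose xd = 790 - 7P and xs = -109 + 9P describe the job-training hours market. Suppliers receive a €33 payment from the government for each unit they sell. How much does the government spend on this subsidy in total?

Government cost = €17378.625

Pre-subsidy: 790 - 7P = -109 + 9P gives P* = 56.1875, x* = 396.6875.
With the subsidy, sellers receive Ps = Pb + 33 for each unit, where Pb is the price buyers pay.
Supply in terms of Pb becomes xs = -109 + 9(Pb + 33) = 188 + 9Pb. Setting this equal to demand: 790 - 7Pb = 188 + 9Pb, so Pb = 37.625.
Sellers receive Ps = 37.625 + 33 = 70.625; x' = 790 − 7·37.625 = 526.625.
Government outlay = subsidy × quantity = 33 × 526.625 = 17378.625.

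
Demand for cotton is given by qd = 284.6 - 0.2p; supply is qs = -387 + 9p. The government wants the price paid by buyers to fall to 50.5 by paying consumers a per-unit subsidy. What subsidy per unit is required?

At a buyer price of 50.5, quantity demanded is 284.6 − 0.2·50.5 = 274.5.
Sellers supply 274.5 only when they receive ps with -387 + 9·ps = 274.5, i.e. ps = 73.5.
s = ps − pb = 73.5 − 50.5 = 23.

Required subsidy s = 23 per unit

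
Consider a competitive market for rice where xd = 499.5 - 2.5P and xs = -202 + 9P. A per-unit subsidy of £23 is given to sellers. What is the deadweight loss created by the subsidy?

Pre-subsidy: 499.5 - 2.5P = -202 + 9P gives P* = 61, x* = 347.
With the subsidy, sellers receive Ps = Pb + 23 for each unit, where Pb is the price buyers pay.
Supply in terms of Pb becomes xs = -202 + 9(Pb + 23) = 5 + 9Pb. Setting this equal to demand: 499.5 - 2.5Pb = 5 + 9Pb, so Pb = 43.
Sellers receive Ps = 43 + 23 = 66; x' = 499.5 − 2.5·43 = 392.
The subsidy expands output by 392 − 347 = 45 past the efficient level; on those units the gap between marginal cost and willingness to pay runs from 0 up to 23.
DWL = ½ × 23 × 45 = 517.5.

Deadweight loss = £517.5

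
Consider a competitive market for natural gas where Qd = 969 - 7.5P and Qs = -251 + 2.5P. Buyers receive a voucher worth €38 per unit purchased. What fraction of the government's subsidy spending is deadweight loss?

DWL / government spending = 95/334

Pre-subsidy: 969 - 7.5P = -251 + 2.5P gives P* = 122, Q* = 54.
With the rebate, buyers effectively pay Pb = Ps − 38, where Ps is the price sellers receive.
Demand in terms of Ps becomes Qd = 969 − 7.5(Ps − 38) = 1254 - 7.5Ps. Setting this equal to supply: 1254 - 7.5Ps = -251 + 2.5Ps, so Ps = 150.5.
Buyers pay Pb = 150.5 − 38 = 112.5; Q' = -251 + 2.5·150.5 = 125.25.
ΔCS = ½(54 + 125.25)(122 − 112.5) = 851.4375; ΔPS = ½(54 + 125.25)(150.5 − 122) = 2554.3125.
Government spending = 38 × 125.25 = 4759.5.
DWL = ½ × 38 × (125.25 − 54) = 1353.75; fraction = 1353.75 / 4759.5 = 95/334.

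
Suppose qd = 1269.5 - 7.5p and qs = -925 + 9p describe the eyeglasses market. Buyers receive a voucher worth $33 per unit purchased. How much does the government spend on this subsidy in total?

Government cost = $13431

Pre-subsidy: 1269.5 - 7.5p = -925 + 9p gives p* = 133, q* = 272.
With the rebate, buyers effectively pay pb = ps − 33, where ps is the price sellers receive.
Demand in terms of ps becomes qd = 1269.5 − 7.5(ps − 33) = 1517 - 7.5ps. Setting this equal to supply: 1517 - 7.5ps = -925 + 9ps, so ps = 148.
Buyers pay pb = 148 − 33 = 115; q' = -925 + 9·148 = 407.
Government outlay = subsidy × quantity = 33 × 407 = 13431.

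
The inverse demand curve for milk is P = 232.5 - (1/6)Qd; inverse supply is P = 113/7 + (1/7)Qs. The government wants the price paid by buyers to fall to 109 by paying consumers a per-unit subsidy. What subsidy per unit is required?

At a buyer price of 109, quantity demanded is 1395 − 6·109 = 741.
Sellers supply 741 only when they receive Ps = 113/7 + (1/7)·741 = 122.
s = Ps − Pb = 122 − 109 = 13.

Required subsidy s = 13 per unit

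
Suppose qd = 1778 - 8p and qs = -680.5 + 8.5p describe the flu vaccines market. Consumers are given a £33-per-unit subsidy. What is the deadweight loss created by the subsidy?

Deadweight loss = £2244

Pre-subsidy: 1778 - 8p = -680.5 + 8.5p gives p* = 149, q* = 586.
With the rebate, buyers effectively pay pb = ps − 33, where ps is the price sellers receive.
Demand in terms of ps becomes qd = 1778 − 8(ps − 33) = 2042 - 8ps. Setting this equal to supply: 2042 - 8ps = -680.5 + 8.5ps, so ps = 165.
Buyers pay pb = 165 − 33 = 132; q' = -680.5 + 8.5·165 = 722.
The subsidy expands output by 722 − 586 = 136 past the efficient level; on those units the gap between marginal cost and willingness to pay runs from 0 up to 33.
DWL = ½ × 33 × 136 = 2244.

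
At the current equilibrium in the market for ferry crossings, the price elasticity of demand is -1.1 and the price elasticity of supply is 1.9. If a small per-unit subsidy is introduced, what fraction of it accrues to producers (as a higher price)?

Producer share = 11/30

For a small subsidy around the equilibrium, the benefit split depends on the relative slopes, which at a point are proportional to the elasticities.
Buyer share = εs/(εs + |εd|) = 1.9/(1.9 + 1.1) = 19/30; seller share = |εd|/(εs + |εd|) = 11/30.
So producers capture 11/30 of the subsidy.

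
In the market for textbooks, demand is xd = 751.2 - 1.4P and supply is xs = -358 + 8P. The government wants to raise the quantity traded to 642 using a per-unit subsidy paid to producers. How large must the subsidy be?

At x = 642, invert demand for the buyer price: Pb = (751.2 − 642)/1.4 = 78; invert supply for the seller price: Ps = (642 − (-358))/8 = 125.
The subsidy must fill the gap: s = Ps − Pb = 125 − 78 = 47.

Required subsidy s = 47 per unit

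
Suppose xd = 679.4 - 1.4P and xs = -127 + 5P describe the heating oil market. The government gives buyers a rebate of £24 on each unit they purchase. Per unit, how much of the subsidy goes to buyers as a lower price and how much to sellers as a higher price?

Buyers gain £18.75 per unit; sellers gain £5.25 per unit

Pre-subsidy: 679.4 - 1.4P = -127 + 5P gives P* = 126, x* = 503.
With the rebate, buyers effectively pay Pb = Ps − 24, where Ps is the price sellers receive.
Demand in terms of Ps becomes xd = 679.4 − 1.4(Ps − 24) = 713 - 1.4Ps. Setting this equal to supply: 713 - 1.4Ps = -127 + 5Ps, so Ps = 131.25.
Buyers pay Pb = 131.25 − 24 = 107.25; x' = -127 + 5·131.25 = 529.25.
Buyers' price falls by P* − Pb = 126 − 107.25 = 18.75; sellers' price rises by Ps − P* = 131.25 − 126 = 5.25.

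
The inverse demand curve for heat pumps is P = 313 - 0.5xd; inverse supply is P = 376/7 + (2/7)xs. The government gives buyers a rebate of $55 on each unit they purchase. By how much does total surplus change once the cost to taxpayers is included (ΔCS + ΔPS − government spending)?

Net change in total surplus = -$1925

Pre-subsidy: 313 - 0.5x = 376/7 + (2/7)x gives x* = 330 and P* = 148.
With the rebate, buyers effectively pay Pb = Ps − 55, where Ps is the price sellers receive.
On the curves, Pb = 313 - 0.5x and Ps = 376/7 + (2/7)x; the wedge Ps − Pb = 55 gives 376/7 + (2/7)x − (313 - 0.5x) = 55, so x' = 400.
Then Pb = 313 − 0.5·400 = 113 and Ps = 376/7 + (2/7)·400 = 168.
ΔCS = ½(330 + 400)(148 − 113) = 12775; ΔPS = ½(330 + 400)(168 − 148) = 7300.
Government spending = 55 × 400 = 22000.
Net change = 12775 + 7300 − 22000 = -1925. The loss equals the DWL triangle ½·55·70.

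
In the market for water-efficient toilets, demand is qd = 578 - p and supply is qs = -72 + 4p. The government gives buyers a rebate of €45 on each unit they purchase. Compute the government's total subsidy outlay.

Government cost = €21780

Pre-subsidy: 578 - p = -72 + 4p gives p* = 130, q* = 448.
With the rebate, buyers effectively pay pb = ps − 45, where ps is the price sellers receive.
Demand in terms of ps becomes qd = 578 − 1(ps − 45) = 623 - ps. Setting this equal to supply: 623 - ps = -72 + 4ps, so ps = 139.
Buyers pay pb = 139 − 45 = 94; q' = -72 + 4·139 = 484.
Government outlay = subsidy × quantity = 45 × 484 = 21780.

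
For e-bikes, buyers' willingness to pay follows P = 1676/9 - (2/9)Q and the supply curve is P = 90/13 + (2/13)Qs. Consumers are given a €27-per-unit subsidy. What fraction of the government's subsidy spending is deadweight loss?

DWL / government spending = 3159/48274

Pre-subsidy: 1676/9 - (2/9)Q = 90/13 + (2/13)Q gives Q* = 10489/22 and P* = 883/11.
With the rebate, buyers effectively pay Pb = Ps − 27, where Ps is the price sellers receive.
On the curves, Pb = 1676/9 - (2/9)Q and Ps = 90/13 + (2/13)Q; the wedge Ps − Pb = 27 gives 90/13 + (2/13)Q − (1676/9 - (2/9)Q) = 27, so Q' = 24137/44.
Then Pb = 1676/9 − (2/9)·(24137/44) = 1415/22 and Ps = 90/13 + (2/13)·(24137/44) = 2009/22.
ΔCS = ½(10489/22 + 24137/44)(883/11 − 1415/22) = 15835365/1936; ΔPS = ½(10489/22 + 24137/44)(2009/22 − 883/11) = 10962945/1936.
Government spending = 27 × 24137/44 = 651699/44.
DWL = ½ × 27 × (24137/44 − 10489/22) = 85293/88; fraction = (85293/88) / (651699/44) = 3159/48274.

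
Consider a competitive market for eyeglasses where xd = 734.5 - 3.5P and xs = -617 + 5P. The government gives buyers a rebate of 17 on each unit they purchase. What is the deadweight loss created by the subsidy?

Pre-subsidy: 734.5 - 3.5P = -617 + 5P gives P* = 159, x* = 178.
With the rebate, buyers effectively pay Pb = Ps − 17, where Ps is the price sellers receive.
Demand in terms of Ps becomes xd = 734.5 − 3.5(Ps − 17) = 794 - 3.5Ps. Setting this equal to supply: 794 - 3.5Ps = -617 + 5Ps, so Ps = 166.
Buyers pay Pb = 166 − 17 = 149; x' = -617 + 5·166 = 213.
The subsidy expands output by 213 − 178 = 35 past the efficient level; on those units the gap between marginal cost and willingness to pay runs from 0 up to 17.
DWL = ½ × 17 × 35 = 297.5.

Deadweight loss = 297.5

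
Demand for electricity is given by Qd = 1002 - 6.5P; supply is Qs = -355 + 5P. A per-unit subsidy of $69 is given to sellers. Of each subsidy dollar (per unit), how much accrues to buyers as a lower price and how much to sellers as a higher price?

Buyers gain $30 per unit; sellers gain $39 per unit

Pre-subsidy: 1002 - 6.5P = -355 + 5P gives P* = 118, Q* = 235.
With the subsidy, sellers receive Ps = Pb + 69 for each unit, where Pb is the price buyers pay.
Supply in terms of Pb becomes Qs = -355 + 5(Pb + 69) = -10 + 5Pb. Setting this equal to demand: 1002 - 6.5Pb = -10 + 5Pb, so Pb = 88.
Sellers receive Ps = 88 + 69 = 157; Q' = 1002 − 6.5·88 = 430.
Buyers' price falls by P* − Pb = 118 − 88 = 30; sellers' price rises by Ps − P* = 157 − 118 = 39.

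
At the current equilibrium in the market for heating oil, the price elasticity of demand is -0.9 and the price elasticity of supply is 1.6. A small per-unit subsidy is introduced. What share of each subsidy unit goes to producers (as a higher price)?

Producer share = 0.36

For a small subsidy around the equilibrium, the benefit split depends on the relative slopes, which at a point are proportional to the elasticities.
Buyer share = εs/(εs + |εd|) = 1.6/(1.6 + 0.9) = 0.64; seller share = |εd|/(εs + |εd|) = 0.36.
So producers capture 0.36 of the subsidy.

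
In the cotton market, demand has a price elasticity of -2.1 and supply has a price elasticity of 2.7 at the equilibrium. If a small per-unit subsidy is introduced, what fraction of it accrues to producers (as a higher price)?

Producer share = 0.4375

For a small subsidy around the equilibrium, the benefit split depends on the relative slopes, which at a point are proportional to the elasticities.
Buyer share = εs/(εs + |εd|) = 2.7/(2.7 + 2.1) = 0.5625; seller share = |εd|/(εs + |εd|) = 0.4375.
So producers capture 0.4375 of the subsidy.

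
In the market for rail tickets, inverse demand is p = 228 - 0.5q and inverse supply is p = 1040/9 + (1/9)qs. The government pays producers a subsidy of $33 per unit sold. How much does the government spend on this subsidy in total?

Pre-subsidy: 228 - 0.5q = 1040/9 + (1/9)q gives q* = 184 and p* = 136.
With the subsidy, sellers receive ps = pb + 33 for each unit, where pb is the price buyers pay.
On the curves, pb = 228 - 0.5q and ps = 1040/9 + (1/9)q; the wedge ps − pb = 33 gives 1040/9 + (1/9)q − (228 - 0.5q) = 33, so q' = 238.
Then pb = 228 − 0.5·238 = 109 and ps = 1040/9 + (1/9)·238 = 142.
Government outlay = subsidy × quantity = 33 × 238 = 7854.

Government cost = $7854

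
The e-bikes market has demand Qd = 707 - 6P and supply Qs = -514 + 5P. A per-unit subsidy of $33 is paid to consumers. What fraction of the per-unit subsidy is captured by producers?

Producer share = 6/11

Pre-subsidy: 707 - 6P = -514 + 5P gives P* = 111, Q* = 41.
With the rebate, buyers effectively pay Pb = Ps − 33, where Ps is the price sellers receive.
Demand in terms of Ps becomes Qd = 707 − 6(Ps − 33) = 905 - 6Ps. Setting this equal to supply: 905 - 6Ps = -514 + 5Ps, so Ps = 129.
Buyers pay Pb = 129 − 33 = 96; Q' = -514 + 5·129 = 131.
Buyers' price falls by P* − Pb = 111 − 96 = 15; sellers' price rises by Ps − P* = 129 − 111 = 18.
So producers capture 18/33 = 6/11 of each unit of subsidy.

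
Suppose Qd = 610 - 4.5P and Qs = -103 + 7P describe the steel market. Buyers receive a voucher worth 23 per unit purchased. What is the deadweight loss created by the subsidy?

Pre-subsidy: 610 - 4.5P = -103 + 7P gives P* = 62, Q* = 331.
With the rebate, buyers effectively pay Pb = Ps − 23, where Ps is the price sellers receive.
Demand in terms of Ps becomes Qd = 610 − 4.5(Ps − 23) = 713.5 - 4.5Ps. Setting this equal to supply: 713.5 - 4.5Ps = -103 + 7Ps, so Ps = 71.
Buyers pay Pb = 71 − 23 = 48; Q' = -103 + 7·71 = 394.
The subsidy expands output by 394 − 331 = 63 past the efficient level; on those units the gap between marginal cost and willingness to pay runs from 0 up to 23.
DWL = ½ × 23 × 63 = 724.5.

Deadweight loss = 724.5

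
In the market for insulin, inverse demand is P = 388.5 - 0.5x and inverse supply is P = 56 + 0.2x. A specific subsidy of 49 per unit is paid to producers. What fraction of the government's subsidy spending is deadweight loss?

Pre-subsidy: 388.5 - 0.5x = 56 + 0.2x gives x* = 475 and P* = 151.
With the subsidy, sellers receive Ps = Pb + 49 for each unit, where Pb is the price buyers pay.
On the curves, Pb = 388.5 - 0.5x and Ps = 56 + 0.2x; the wedge Ps − Pb = 49 gives 56 + 0.2x − (388.5 - 0.5x) = 49, so x' = 545.
Then Pb = 388.5 − 0.5·545 = 116 and Ps = 56 + 0.2·545 = 165.
ΔCS = ½(475 + 545)(151 − 116) = 17850; ΔPS = ½(475 + 545)(165 − 151) = 7140.
Government spending = 49 × 545 = 26705.
DWL = ½ × 49 × (545 − 475) = 1715; fraction = 1715 / 26705 = 7/109.

DWL / government spending = 7/109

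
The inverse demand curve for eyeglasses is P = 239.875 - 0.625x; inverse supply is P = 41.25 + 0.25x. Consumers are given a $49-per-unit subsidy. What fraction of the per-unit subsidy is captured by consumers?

Consumer share = 5/7

Pre-subsidy: 239.875 - 0.625x = 41.25 + 0.25x gives x* = 227 and P* = 98.
With the rebate, buyers effectively pay Pb = Ps − 49, where Ps is the price sellers receive.
On the curves, Pb = 239.875 - 0.625x and Ps = 41.25 + 0.25x; the wedge Ps − Pb = 49 gives 41.25 + 0.25x − (239.875 - 0.625x) = 49, so x' = 283.
Then Pb = 239.875 − 0.625·283 = 63 and Ps = 41.25 + 0.25·283 = 112.
Buyers' price falls by P* − Pb = 98 − 63 = 35; sellers' price rises by Ps − P* = 112 − 98 = 14.
So consumers capture 35/49 = 5/7 of each unit of subsidy.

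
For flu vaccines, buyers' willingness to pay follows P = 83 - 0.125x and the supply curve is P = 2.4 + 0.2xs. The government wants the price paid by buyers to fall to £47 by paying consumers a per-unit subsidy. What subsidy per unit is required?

At a buyer price of 47, quantity demanded is 664 − 8·47 = 288.
Sellers supply 288 only when they receive Ps = 2.4 + 0.2·288 = 60.
s = Ps − Pb = 60 − 47 = 13.

Required subsidy s = £13 per unit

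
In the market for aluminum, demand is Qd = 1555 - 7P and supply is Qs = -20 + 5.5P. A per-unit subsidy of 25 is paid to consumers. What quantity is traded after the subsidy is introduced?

Q' = 750

Pre-subsidy: 1555 - 7P = -20 + 5.5P gives P* = 126, Q* = 673.
With the rebate, buyers effectively pay Pb = Ps − 25, where Ps is the price sellers receive.
Demand in terms of Ps becomes Qd = 1555 − 7(Ps − 25) = 1730 - 7Ps. Setting this equal to supply: 1730 - 7Ps = -20 + 5.5Ps, so Ps = 140.
Buyers pay Pb = 140 − 25 = 115; Q' = -20 + 5.5·140 = 750.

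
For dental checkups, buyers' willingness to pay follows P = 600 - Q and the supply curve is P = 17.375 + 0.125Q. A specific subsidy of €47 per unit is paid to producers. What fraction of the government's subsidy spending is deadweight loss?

DWL / government spending = 188/5037

Pre-subsidy: 600 - Q = 17.375 + 0.125Q gives Q* = 4661/9 and P* = 739/9.
With the subsidy, sellers receive Ps = Pb + 47 for each unit, where Pb is the price buyers pay.
On the curves, Pb = 600 - Q and Ps = 17.375 + 0.125Q; the wedge Ps − Pb = 47 gives 17.375 + 0.125Q − (600 - Q) = 47, so Q' = 1679/3.
Then Pb = 600 − 1·(1679/3) = 121/3 and Ps = 17.375 + 0.125·(1679/3) = 262/3.
ΔCS = ½(4661/9 + 1679/3)(739/9 − 121/3) = 1823224/81; ΔPS = ½(4661/9 + 1679/3)(262/3 − 739/9) = 227903/81.
Government spending = 47 × 1679/3 = 78913/3.
DWL = ½ × 47 × (1679/3 − 4661/9) = 8836/9; fraction = (8836/9) / (78913/3) = 188/5037.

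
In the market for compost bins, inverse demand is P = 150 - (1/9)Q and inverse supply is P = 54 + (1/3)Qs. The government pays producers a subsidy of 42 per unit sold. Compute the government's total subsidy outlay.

Government cost = 13041

Pre-subsidy: 150 - (1/9)Q = 54 + (1/3)Q gives Q* = 216 and P* = 126.
With the subsidy, sellers receive Ps = Pb + 42 for each unit, where Pb is the price buyers pay.
On the curves, Pb = 150 - (1/9)Q and Ps = 54 + (1/3)Q; the wedge Ps − Pb = 42 gives 54 + (1/3)Q − (150 - (1/9)Q) = 42, so Q' = 310.5.
Then Pb = 150 − (1/9)·310.5 = 115.5 and Ps = 54 + (1/3)·310.5 = 157.5.
Government outlay = subsidy × quantity = 42 × 310.5 = 13041.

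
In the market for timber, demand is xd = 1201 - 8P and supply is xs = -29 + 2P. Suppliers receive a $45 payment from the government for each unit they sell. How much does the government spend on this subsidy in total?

Pre-subsidy: 1201 - 8P = -29 + 2P gives P* = 123, x* = 217.
With the subsidy, sellers receive Ps = Pb + 45 for each unit, where Pb is the price buyers pay.
Supply in terms of Pb becomes xs = -29 + 2(Pb + 45) = 61 + 2Pb. Setting this equal to demand: 1201 - 8Pb = 61 + 2Pb, so Pb = 114.
Sellers receive Ps = 114 + 45 = 159; x' = 1201 − 8·114 = 289.
Government outlay = subsidy × quantity = 45 × 289 = 13005.

Government cost = $13005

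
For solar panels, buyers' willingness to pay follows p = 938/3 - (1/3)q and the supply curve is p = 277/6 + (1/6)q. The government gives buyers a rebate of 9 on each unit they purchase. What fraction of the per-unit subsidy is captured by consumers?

Pre-subsidy: 938/3 - (1/3)q = 277/6 + (1/6)q gives q* = 533 and p* = 135.
With the rebate, buyers effectively pay pb = ps − 9, where ps is the price sellers receive.
On the curves, pb = 938/3 - (1/3)q and ps = 277/6 + (1/6)q; the wedge ps − pb = 9 gives 277/6 + (1/6)q − (938/3 - (1/3)q) = 9, so q' = 551.
Then pb = 938/3 − (1/3)·551 = 129 and ps = 277/6 + (1/6)·551 = 138.
Buyers' price falls by p* − pb = 135 − 129 = 6; sellers' price rises by ps − p* = 138 − 135 = 3.
So consumers capture 6/9 = 2/3 of each unit of subsidy.

Consumer share = 2/3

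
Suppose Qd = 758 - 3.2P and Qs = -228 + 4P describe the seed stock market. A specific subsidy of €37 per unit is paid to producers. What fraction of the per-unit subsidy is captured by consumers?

Consumer share = 5/9

Pre-subsidy: 758 - 3.2P = -228 + 4P gives P* = 2465/18, Q* = 2878/9.
With the subsidy, sellers receive Ps = Pb + 37 for each unit, where Pb is the price buyers pay.
Supply in terms of Pb becomes Qs = -228 + 4(Pb + 37) = -80 + 4Pb. Setting this equal to demand: 758 - 3.2Pb = -80 + 4Pb, so Pb = 2095/18.
Sellers receive Ps = 2095/18 + 37 = 2761/18; Q' = 758 − 3.2·(2095/18) = 3470/9.
Buyers' price falls by P* − Pb = 2465/18 − 2095/18 = 185/9; sellers' price rises by Ps − P* = 2761/18 − 2465/18 = 148/9.
So consumers capture (185/9)/37 = 5/9 of each unit of subsidy.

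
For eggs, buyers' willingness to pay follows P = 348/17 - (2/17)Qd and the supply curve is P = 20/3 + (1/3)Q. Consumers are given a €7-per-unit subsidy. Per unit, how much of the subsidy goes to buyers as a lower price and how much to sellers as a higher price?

Buyers gain 42/23 per unit; sellers gain 119/23 per unit

Pre-subsidy: 348/17 - (2/17)Q = 20/3 + (1/3)Q gives Q* = 704/23 and P* = 388/23.
With the rebate, buyers effectively pay Pb = Ps − 7, where Ps is the price sellers receive.
On the curves, Pb = 348/17 - (2/17)Q and Ps = 20/3 + (1/3)Q; the wedge Ps − Pb = 7 gives 20/3 + (1/3)Q − (348/17 - (2/17)Q) = 7, so Q' = 1061/23.
Then Pb = 348/17 − (2/17)·(1061/23) = 346/23 and Ps = 20/3 + (1/3)·(1061/23) = 507/23.
Buyers' price falls by P* − Pb = 388/23 − 346/23 = 42/23; sellers' price rises by Ps − P* = 507/23 − 388/23 = 119/23.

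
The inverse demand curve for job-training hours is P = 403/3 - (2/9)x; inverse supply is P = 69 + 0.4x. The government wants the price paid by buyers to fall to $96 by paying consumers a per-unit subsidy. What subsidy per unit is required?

At a buyer price of 96, quantity demanded is 604.5 − 4.5·96 = 172.5.
Sellers supply 172.5 only when they receive Ps = 69 + 0.4·172.5 = 138.
s = Ps − Pb = 138 − 96 = 42.

Required subsidy s = $42 per unit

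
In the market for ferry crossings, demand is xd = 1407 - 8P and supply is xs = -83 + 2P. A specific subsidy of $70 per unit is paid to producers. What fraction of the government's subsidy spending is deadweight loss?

Pre-subsidy: 1407 - 8P = -83 + 2P gives P* = 149, x* = 215.
With the subsidy, sellers receive Ps = Pb + 70 for each unit, where Pb is the price buyers pay.
Supply in terms of Pb becomes xs = -83 + 2(Pb + 70) = 57 + 2Pb. Setting this equal to demand: 1407 - 8Pb = 57 + 2Pb, so Pb = 135.
Sellers receive Ps = 135 + 70 = 205; x' = 1407 − 8·135 = 327.
ΔCS = ½(215 + 327)(149 − 135) = 3794; ΔPS = ½(215 + 327)(205 − 149) = 15176.
Government spending = 70 × 327 = 22890.
DWL = ½ × 70 × (327 − 215) = 3920; fraction = 3920 / 22890 = 56/327.

DWL / government spending = 56/327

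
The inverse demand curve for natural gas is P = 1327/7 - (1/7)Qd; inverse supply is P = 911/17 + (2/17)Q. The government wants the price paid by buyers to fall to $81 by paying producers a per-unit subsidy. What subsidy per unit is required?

Required subsidy s = $62 per unit

At a buyer price of 81, quantity demanded is 1327 − 7·81 = 760.
Sellers supply 760 only when they receive Ps = 911/17 + (2/17)·760 = 143.
s = Ps − Pb = 143 − 81 = 62.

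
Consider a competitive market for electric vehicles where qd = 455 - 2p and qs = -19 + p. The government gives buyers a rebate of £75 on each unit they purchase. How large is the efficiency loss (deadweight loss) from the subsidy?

Pre-subsidy: 455 - 2p = -19 + p gives p* = 158, q* = 139.
With the rebate, buyers effectively pay pb = ps − 75, where ps is the price sellers receive.
Demand in terms of ps becomes qd = 455 − 2(ps − 75) = 605 - 2ps. Setting this equal to supply: 605 - 2ps = -19 + ps, so ps = 208.
Buyers pay pb = 208 − 75 = 133; q' = -19 + 1·208 = 189.
The subsidy expands output by 189 − 139 = 50 past the efficient level; on those units the gap between marginal cost and willingness to pay runs from 0 up to 75.
DWL = ½ × 75 × 50 = 1875.

Deadweight loss = £1875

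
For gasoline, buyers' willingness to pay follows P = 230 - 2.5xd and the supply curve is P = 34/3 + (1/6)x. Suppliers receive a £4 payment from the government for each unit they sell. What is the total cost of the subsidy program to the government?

Government cost = £334

Pre-subsidy: 230 - 2.5x = 34/3 + (1/6)x gives x* = 82 and P* = 25.
With the subsidy, sellers receive Ps = Pb + 4 for each unit, where Pb is the price buyers pay.
On the curves, Pb = 230 - 2.5x and Ps = 34/3 + (1/6)x; the wedge Ps − Pb = 4 gives 34/3 + (1/6)x − (230 - 2.5x) = 4, so x' = 83.5.
Then Pb = 230 − 2.5·83.5 = 21.25 and Ps = 34/3 + (1/6)·83.5 = 25.25.
Government outlay = subsidy × quantity = 4 × 83.5 = 334.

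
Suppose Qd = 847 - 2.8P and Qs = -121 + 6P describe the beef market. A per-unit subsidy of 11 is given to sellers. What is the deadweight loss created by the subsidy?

Pre-subsidy: 847 - 2.8P = -121 + 6P gives P* = 110, Q* = 539.
With the subsidy, sellers receive Ps = Pb + 11 for each unit, where Pb is the price buyers pay.
Supply in terms of Pb becomes Qs = -121 + 6(Pb + 11) = -55 + 6Pb. Setting this equal to demand: 847 - 2.8Pb = -55 + 6Pb, so Pb = 102.5.
Sellers receive Ps = 102.5 + 11 = 113.5; Q' = 847 − 2.8·102.5 = 560.
The subsidy expands output by 560 − 539 = 21 past the efficient level; on those units the gap between marginal cost and willingness to pay runs from 0 up to 11.
DWL = ½ × 11 × 21 = 115.5.

Deadweight loss = 115.5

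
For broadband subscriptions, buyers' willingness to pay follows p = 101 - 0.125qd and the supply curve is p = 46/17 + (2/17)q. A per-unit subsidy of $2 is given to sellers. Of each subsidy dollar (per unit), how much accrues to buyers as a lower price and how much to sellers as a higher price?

Buyers gain 34/33 per unit; sellers gain 32/33 per unit

Pre-subsidy: 101 - 0.125q = 46/17 + (2/17)q gives q* = 4456/11 and p* = 554/11.
With the subsidy, sellers receive ps = pb + 2 for each unit, where pb is the price buyers pay.
On the curves, pb = 101 - 0.125q and ps = 46/17 + (2/17)q; the wedge ps − pb = 2 gives 46/17 + (2/17)q − (101 - 0.125q) = 2, so q' = 1240/3.
Then pb = 101 − 0.125·(1240/3) = 148/3 and ps = 46/17 + (2/17)·(1240/3) = 154/3.
Buyers' price falls by p* − pb = 554/11 − 148/3 = 34/33; sellers' price rises by ps − p* = 154/3 − 554/11 = 32/33.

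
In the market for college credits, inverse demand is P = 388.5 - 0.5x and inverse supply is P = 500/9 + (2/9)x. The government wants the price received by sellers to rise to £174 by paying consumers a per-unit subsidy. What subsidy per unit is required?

At a seller price of 174, quantity supplied is -250 + 4.5·174 = 533.
Buyers absorb 533 only when they pay Pb = 388.5 − 0.5·533 = 122.
s = Ps − Pb = 174 − 122 = 52.

Required subsidy s = £52 per unit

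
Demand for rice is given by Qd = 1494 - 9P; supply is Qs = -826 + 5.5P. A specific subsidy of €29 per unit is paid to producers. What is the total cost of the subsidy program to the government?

Government cost = €4437

Pre-subsidy: 1494 - 9P = -826 + 5.5P gives P* = 160, Q* = 54.
With the subsidy, sellers receive Ps = Pb + 29 for each unit, where Pb is the price buyers pay.
Supply in terms of Pb becomes Qs = -826 + 5.5(Pb + 29) = -666.5 + 5.5Pb. Setting this equal to demand: 1494 - 9Pb = -666.5 + 5.5Pb, so Pb = 149.
Sellers receive Ps = 149 + 29 = 178; Q' = 1494 − 9·149 = 153.
Government outlay = subsidy × quantity = 29 × 153 = 4437.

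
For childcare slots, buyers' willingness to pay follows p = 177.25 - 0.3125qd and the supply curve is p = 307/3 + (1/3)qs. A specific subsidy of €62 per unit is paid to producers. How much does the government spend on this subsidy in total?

Government cost = €13144

Pre-subsidy: 177.25 - 0.3125q = 307/3 + (1/3)q gives q* = 116 and p* = 141.
With the subsidy, sellers receive ps = pb + 62 for each unit, where pb is the price buyers pay.
On the curves, pb = 177.25 - 0.3125q and ps = 307/3 + (1/3)q; the wedge ps − pb = 62 gives 307/3 + (1/3)q − (177.25 - 0.3125q) = 62, so q' = 212.
Then pb = 177.25 − 0.3125·212 = 111 and ps = 307/3 + (1/3)·212 = 173.
Government outlay = subsidy × quantity = 62 × 212 = 13144.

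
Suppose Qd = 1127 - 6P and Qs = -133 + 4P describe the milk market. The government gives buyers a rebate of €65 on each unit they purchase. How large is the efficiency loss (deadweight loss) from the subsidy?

Pre-subsidy: 1127 - 6P = -133 + 4P gives P* = 126, Q* = 371.
With the rebate, buyers effectively pay Pb = Ps − 65, where Ps is the price sellers receive.
Demand in terms of Ps becomes Qd = 1127 − 6(Ps − 65) = 1517 - 6Ps. Setting this equal to supply: 1517 - 6Ps = -133 + 4Ps, so Ps = 165.
Buyers pay Pb = 165 − 65 = 100; Q' = -133 + 4·165 = 527.
The subsidy expands output by 527 − 371 = 156 past the efficient level; on those units the gap between marginal cost and willingness to pay runs from 0 up to 65.
DWL = ½ × 65 × 156 = 5070.

Deadweight loss = €5070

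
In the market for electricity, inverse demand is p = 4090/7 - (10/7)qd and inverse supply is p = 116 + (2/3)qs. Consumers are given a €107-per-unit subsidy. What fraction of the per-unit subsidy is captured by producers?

Producer share = 7/22

Pre-subsidy: 4090/7 - (10/7)q = 116 + (2/3)q gives q* = 223.5 and p* = 265.
With the rebate, buyers effectively pay pb = ps − 107, where ps is the price sellers receive.
On the curves, pb = 4090/7 - (10/7)q and ps = 116 + (2/3)q; the wedge ps − pb = 107 gives 116 + (2/3)q − (4090/7 - (10/7)q) = 107, so q' = 12081/44.
Then pb = 4090/7 − (10/7)·(12081/44) = 4225/22 and ps = 116 + (2/3)·(12081/44) = 6579/22.
Buyers' price falls by p* − pb = 265 − 4225/22 = 1605/22; sellers' price rises by ps − p* = 6579/22 − 265 = 749/22.
So producers capture (749/22)/107 = 7/22 of each unit of subsidy.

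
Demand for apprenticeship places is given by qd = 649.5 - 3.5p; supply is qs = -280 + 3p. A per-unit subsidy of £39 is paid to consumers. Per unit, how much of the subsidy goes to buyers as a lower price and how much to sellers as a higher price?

Pre-subsidy: 649.5 - 3.5p = -280 + 3p gives p* = 143, q* = 149.
With the rebate, buyers effectively pay pb = ps − 39, where ps is the price sellers receive.
Demand in terms of ps becomes qd = 649.5 − 3.5(ps − 39) = 786 - 3.5ps. Setting this equal to supply: 786 - 3.5ps = -280 + 3ps, so ps = 164.
Buyers pay pb = 164 − 39 = 125; q' = -280 + 3·164 = 212.
Buyers' price falls by p* − pb = 143 − 125 = 18; sellers' price rises by ps − p* = 164 − 143 = 21.

Buyers gain £18 per unit; sellers gain £21 per unit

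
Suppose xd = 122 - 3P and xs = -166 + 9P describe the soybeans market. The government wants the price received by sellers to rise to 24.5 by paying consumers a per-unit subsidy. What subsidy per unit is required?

Required subsidy s = 2 per unit

At a seller price of 24.5, quantity supplied is -166 + 9·24.5 = 54.5.
Buyers absorb 54.5 only when they pay Pb with 122 − 3·Pb = 54.5, i.e. Pb = 22.5.
s = Ps − Pb = 24.5 − 22.5 = 2.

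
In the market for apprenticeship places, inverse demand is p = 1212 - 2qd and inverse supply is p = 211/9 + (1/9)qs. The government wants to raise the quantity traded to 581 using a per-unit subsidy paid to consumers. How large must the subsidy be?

At q = 581, from the demand curve buyers pay pb = 1212 − 2·581 = 50; from the supply curve sellers need ps = 211/9 + (1/9)·581 = 88.
The subsidy must fill the gap: s = ps − pb = 88 − 50 = 38.

Required subsidy s = 38 per unit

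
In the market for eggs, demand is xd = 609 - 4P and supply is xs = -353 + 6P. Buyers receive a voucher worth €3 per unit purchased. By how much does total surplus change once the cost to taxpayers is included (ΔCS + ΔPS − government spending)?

Pre-subsidy: 609 - 4P = -353 + 6P gives P* = 96.2, x* = 224.2.
With the rebate, buyers effectively pay Pb = Ps − 3, where Ps is the price sellers receive.
Demand in terms of Ps becomes xd = 609 − 4(Ps − 3) = 621 - 4Ps. Setting this equal to supply: 621 - 4Ps = -353 + 6Ps, so Ps = 97.4.
Buyers pay Pb = 97.4 − 3 = 94.4; x' = -353 + 6·97.4 = 231.4.
ΔCS = ½(224.2 + 231.4)(96.2 − 94.4) = 410.04; ΔPS = ½(224.2 + 231.4)(97.4 − 96.2) = 273.36.
Government spending = 3 × 231.4 = 694.2.
Net change = 410.04 + 273.36 − 694.2 = -10.8. The loss equals the DWL triangle ½·3·7.2.

Net change in total surplus = -€10.8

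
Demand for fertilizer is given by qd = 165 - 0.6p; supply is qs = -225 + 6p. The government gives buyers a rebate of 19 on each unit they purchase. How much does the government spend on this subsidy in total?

Pre-subsidy: 165 - 0.6p = -225 + 6p gives p* = 650/11, q* = 1425/11.
With the rebate, buyers effectively pay pb = ps − 19, where ps is the price sellers receive.
Demand in terms of ps becomes qd = 165 − 0.6(ps − 19) = 176.4 - 0.6ps. Setting this equal to supply: 176.4 - 0.6ps = -225 + 6ps, so ps = 669/11.
Buyers pay pb = 669/11 − 19 = 460/11; q' = -225 + 6·(669/11) = 1539/11.
Government outlay = subsidy × quantity = 19 × 1539/11 = 29241/11.

Government cost = 29241/11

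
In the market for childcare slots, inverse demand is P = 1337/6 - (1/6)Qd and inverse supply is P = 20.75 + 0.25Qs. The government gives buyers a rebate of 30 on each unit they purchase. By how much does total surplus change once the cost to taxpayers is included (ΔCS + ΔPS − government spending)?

Pre-subsidy: 1337/6 - (1/6)Q = 20.75 + 0.25Q gives Q* = 485 and P* = 142.
With the rebate, buyers effectively pay Pb = Ps − 30, where Ps is the price sellers receive.
On the curves, Pb = 1337/6 - (1/6)Q and Ps = 20.75 + 0.25Q; the wedge Ps − Pb = 30 gives 20.75 + 0.25Q − (1337/6 - (1/6)Q) = 30, so Q' = 557.
Then Pb = 1337/6 − (1/6)·557 = 130 and Ps = 20.75 + 0.25·557 = 160.
ΔCS = ½(485 + 557)(142 − 130) = 6252; ΔPS = ½(485 + 557)(160 − 142) = 9378.
Government spending = 30 × 557 = 16710.
Net change = 6252 + 9378 − 16710 = -1080. The loss equals the DWL triangle ½·30·72.

Net change in total surplus = -1080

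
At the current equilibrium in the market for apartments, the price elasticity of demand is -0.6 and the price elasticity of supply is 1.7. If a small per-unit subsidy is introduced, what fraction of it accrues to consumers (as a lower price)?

For a small subsidy around the equilibrium, the benefit split depends on the relative slopes, which at a point are proportional to the elasticities.
Buyer share = εs/(εs + |εd|) = 1.7/(1.7 + 0.6) = 17/23; seller share = |εd|/(εs + |εd|) = 6/23.

Consumer share = 17/23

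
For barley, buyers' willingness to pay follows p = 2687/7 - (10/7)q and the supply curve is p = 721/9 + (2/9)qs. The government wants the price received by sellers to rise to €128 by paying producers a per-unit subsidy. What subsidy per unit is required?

At a seller price of 128, quantity supplied is -360.5 + 4.5·128 = 215.5.
Buyers absorb 215.5 only when they pay pb = 2687/7 − (10/7)·215.5 = 76.
s = ps − pb = 128 − 76 = 52.

Required subsidy s = €52 per unit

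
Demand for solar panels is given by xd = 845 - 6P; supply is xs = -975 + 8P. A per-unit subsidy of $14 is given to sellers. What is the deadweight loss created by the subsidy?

Deadweight loss = $336

Pre-subsidy: 845 - 6P = -975 + 8P gives P* = 130, x* = 65.
With the subsidy, sellers receive Ps = Pb + 14 for each unit, where Pb is the price buyers pay.
Supply in terms of Pb becomes xs = -975 + 8(Pb + 14) = -863 + 8Pb. Setting this equal to demand: 845 - 6Pb = -863 + 8Pb, so Pb = 122.
Sellers receive Ps = 122 + 14 = 136; x' = 845 − 6·122 = 113.
The subsidy expands output by 113 − 65 = 48 past the efficient level; on those units the gap between marginal cost and willingness to pay runs from 0 up to 14.
DWL = ½ × 14 × 48 = 336.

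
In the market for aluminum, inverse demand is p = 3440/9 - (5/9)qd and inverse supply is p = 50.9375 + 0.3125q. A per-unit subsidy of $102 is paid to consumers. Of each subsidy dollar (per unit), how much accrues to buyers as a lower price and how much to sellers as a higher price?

Buyers gain $65.28 per unit; sellers gain $36.72 per unit

Pre-subsidy: 3440/9 - (5/9)q = 50.9375 + 0.3125q gives q* = 381.64 and p* = 170.2.
With the rebate, buyers effectively pay pb = ps − 102, where ps is the price sellers receive.
On the curves, pb = 3440/9 - (5/9)q and ps = 50.9375 + 0.3125q; the wedge ps − pb = 102 gives 50.9375 + 0.3125q − (3440/9 - (5/9)q) = 102, so q' = 499.144.
Then pb = 3440/9 − (5/9)·499.144 = 104.92 and ps = 50.9375 + 0.3125·499.144 = 206.92.
Buyers' price falls by p* − pb = 170.2 − 104.92 = 65.28; sellers' price rises by ps − p* = 206.92 − 170.2 = 36.72.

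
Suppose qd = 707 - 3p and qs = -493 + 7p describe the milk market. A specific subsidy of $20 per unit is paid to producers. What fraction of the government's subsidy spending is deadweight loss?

Pre-subsidy: 707 - 3p = -493 + 7p gives p* = 120, q* = 347.
With the subsidy, sellers receive ps = pb + 20 for each unit, where pb is the price buyers pay.
Supply in terms of pb becomes qs = -493 + 7(pb + 20) = -353 + 7pb. Setting this equal to demand: 707 - 3pb = -353 + 7pb, so pb = 106.
Sellers receive ps = 106 + 20 = 126; q' = 707 − 3·106 = 389.
ΔCS = ½(347 + 389)(120 − 106) = 5152; ΔPS = ½(347 + 389)(126 − 120) = 2208.
Government spending = 20 × 389 = 7780.
DWL = ½ × 20 × (389 − 347) = 420; fraction = 420 / 7780 = 21/389.

DWL / government spending = 21/389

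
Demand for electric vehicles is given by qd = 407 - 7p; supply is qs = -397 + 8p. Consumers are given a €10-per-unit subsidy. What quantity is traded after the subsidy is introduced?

Pre-subsidy: 407 - 7p = -397 + 8p gives p* = 53.6, q* = 31.8.
With the rebate, buyers effectively pay pb = ps − 10, where ps is the price sellers receive.
Demand in terms of ps becomes qd = 407 − 7(ps − 10) = 477 - 7ps. Setting this equal to supply: 477 - 7ps = -397 + 8ps, so ps = 874/15.
Buyers pay pb = 874/15 − 10 = 724/15; q' = -397 + 8·(874/15) = 1037/15.

q' = 1037/15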